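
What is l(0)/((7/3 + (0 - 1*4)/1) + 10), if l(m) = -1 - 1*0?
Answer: -3/25 ≈ -0.12000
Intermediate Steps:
l(m) = -1 (l(m) = -1 + 0 = -1)
l(0)/((7/3 + (0 - 1*4)/1) + 10) = -1/((7/3 + (0 - 1*4)/1) + 10) = -1/((7*(⅓) + (0 - 4)*1) + 10) = -1/((7/3 - 4*1) + 10) = -1/((7/3 - 4) + 10) = -1/(-5/3 + 10) = -1/(25/3) = (3/25)*(-1) = -3/25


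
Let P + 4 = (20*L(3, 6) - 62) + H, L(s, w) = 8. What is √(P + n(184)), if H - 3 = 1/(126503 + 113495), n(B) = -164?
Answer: I*√3859135440270/239998 ≈ 8.1853*I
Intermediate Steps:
H = 719995/239998 (H = 3 + 1/(126503 + 113495) = 3 + 1/239998 = 719995/239998 ≈ 3.0000)
P = 23279807/239998 (P = -4 + ((20*8 - 62) + 719995/239998) = -4 + ((160 - 62) + 719995/239998) = -4 + (98 + 719995/239998) = -4 + 24239799/239998 = 23279807/239998 ≈ 97.000)
√(P + n(184)) = √(23279807/239998 - 164) = √(-16079865/239998) = I*√3859135440270/239998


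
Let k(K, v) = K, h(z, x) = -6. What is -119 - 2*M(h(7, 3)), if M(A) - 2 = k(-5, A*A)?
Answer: -113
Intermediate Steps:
M(A) = -3 (M(A) = 2 - 5 = -3)
-119 - 2*M(h(7, 3)) = -119 - 2*(-3) = -119 + 6 = -113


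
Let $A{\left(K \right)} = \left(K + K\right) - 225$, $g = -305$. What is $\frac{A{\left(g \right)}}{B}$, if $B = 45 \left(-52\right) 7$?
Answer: $\frac{167}{3276} \approx 0.050977$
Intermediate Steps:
$A{\left(K \right)} = -225 + 2 K$ ($A{\left(K \right)} = 2 K - 225 = -225 + 2 K$)
$B = -16380$ ($B = \left(-2340\right) 7 = -16380$)
$\frac{A{\left(g \right)}}{B} = \frac{-225 + 2 \left(-305\right)}{-16380} = \left(-225 - 610\right) \left(- \frac{1}{16380}\right) = \left(-835\right) \left(- \frac{1}{16380}\right) = \frac{167}{3276}$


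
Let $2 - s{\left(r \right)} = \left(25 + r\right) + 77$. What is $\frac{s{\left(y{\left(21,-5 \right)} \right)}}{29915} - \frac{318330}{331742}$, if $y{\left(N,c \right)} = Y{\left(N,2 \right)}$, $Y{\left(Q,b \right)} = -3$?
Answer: $- \frac{4777510462}{4962030965} \approx -0.96281$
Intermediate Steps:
$y{\left(N,c \right)} = -3$
$s{\left(r \right)} = -100 - r$ ($s{\left(r \right)} = 2 - \left(\left(25 + r\right) + 77\right) = 2 - \left(102 + r\right) = -100 - r$)
$\frac{s{\left(y{\left(21,-5 \right)} \right)}}{29915} - \frac{318330}{331742} = \frac{-100 - -3}{29915} - \frac{318330}{331742} = \left(-100 + 3\right) \frac{1}{29915} - \frac{159165}{165871} = \left(-97\right) \frac{1}{29915} - \frac{159165}{165871} = - \frac{97}{29915} - \frac{159165}{165871} = - \frac{4777510462}{4962030965}$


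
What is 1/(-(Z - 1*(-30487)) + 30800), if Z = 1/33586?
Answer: 33586/10512417 ≈ 0.0031949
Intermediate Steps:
Z = 1/33586 ≈ 2.9774e-5
1/(-(Z - 1*(-30487)) + 30800) = 1/(-(1/33586 - 1*(-30487)) + 30800) = 1/(-(1/33586 + 30487) + 30800) = 1/(-1*1023936383/33586 + 30800) = 1/(-1023936383/33586 + 30800) = 1/(10512417/33586) = 33586/10512417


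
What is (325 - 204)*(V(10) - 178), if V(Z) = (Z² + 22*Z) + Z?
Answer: 18392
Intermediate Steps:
V(Z) = Z² + 23*Z
(325 - 204)*(V(10) - 178) = (325 - 204)*(10*(23 + 10) - 178) = 121*(10*33 - 178) = 121*(330 - 178) = 121*152 = 18392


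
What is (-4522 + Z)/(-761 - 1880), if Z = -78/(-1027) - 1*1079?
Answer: 442473/208639 ≈ 2.1208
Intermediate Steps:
Z = -85235/79 (Z = -78*(-1/1027) - 1079 = 6/79 - 1079 = -85235/79 ≈ -1078.9)
(-4522 + Z)/(-761 - 1880) = (-4522 - 85235/79)/(-761 - 1880) = -442473/79/(-2641) = -442473/79*(-1/2641) = 442473/208639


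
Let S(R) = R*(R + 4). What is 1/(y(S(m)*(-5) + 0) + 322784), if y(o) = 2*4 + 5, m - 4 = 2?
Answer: 1/322797 ≈ 3.0979e-6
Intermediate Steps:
m = 6 (m = 4 + 2 = 6)
S(R) = R*(4 + R)
y(o) = 13 (y(o) = 8 + 5 = 13)
1/(y(S(m)*(-5) + 0) + 322784) = 1/(13 + 322784) = 1/322797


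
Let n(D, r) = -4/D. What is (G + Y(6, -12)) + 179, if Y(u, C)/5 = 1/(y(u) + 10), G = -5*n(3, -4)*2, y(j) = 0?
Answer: 1157/6 ≈ 192.83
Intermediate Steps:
G = 40/3 (G = -(-20)/3*2 = -5*(-4/3)*2 = (20/3)*2 = 40/3 ≈ 13.333)
Y(u, C) = 1/2 (Y(u, C) = 5/(0 + 10) = 5/10 = 5*(1/10) = 1/2)
(G + Y(6, -12)) + 179 = (40/3 + 1/2) + 179 = 83/6 + 179 = 1157/6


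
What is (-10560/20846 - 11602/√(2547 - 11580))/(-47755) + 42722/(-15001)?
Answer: -607566053950/213335806439 - 11602*I*√9033/431370915 ≈ -2.8479 - 0.0025562*I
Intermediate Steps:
(-10560/20846 - 11602/√(2547 - 11580))/(-47755) + 42722/(-15001) = (-10560*1/20846 - 11602*(-I*√9033/9033))*(-1/47755) + 42722*(-1/15001) = (-5280/10423 - 11602*(-I*√9033/9033))*(-1/47755) - 42722/15001 = (-5280/10423 - (-11602)*I*√9033/9033)*(-1/47755) - 42722/15001 = (-5280/10423 + 11602*I*√9033/9033)*(-1/47755) - 42722/15001 = (1056/99550073 - 11602*I*√9033/431370915) - 42722/15001 = -607566053950/213335806439 - 11602*I*√9033/431370915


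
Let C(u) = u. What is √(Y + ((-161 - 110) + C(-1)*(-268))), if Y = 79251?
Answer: 4*√4953 ≈ 281.51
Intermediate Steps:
√(Y + ((-161 - 110) + C(-1)*(-268))) = √(79251 + ((-161 - 110) - 1*(-268))) = √(79251 + (-271 + 268)) = √(79251 - 3) = √79248 = 4*√4953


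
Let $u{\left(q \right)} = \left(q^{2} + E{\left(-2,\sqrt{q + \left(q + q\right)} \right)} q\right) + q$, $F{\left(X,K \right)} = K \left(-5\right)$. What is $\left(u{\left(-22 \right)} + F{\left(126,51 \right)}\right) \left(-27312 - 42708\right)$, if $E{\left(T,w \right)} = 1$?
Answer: $-12953700$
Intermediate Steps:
$F{\left(X,K \right)} = - 5 K$
$u{\left(q \right)} = q^{2} + 2 q$ ($u{\left(q \right)} = \left(q^{2} + 1 q\right) + q = \left(q^{2} + q\right) + q = \left(q + q^{2}\right) + q = q^{2} + 2 q$)
$\left(u{\left(-22 \right)} + F{\left(126,51 \right)}\right) \left(-27312 - 42708\right) = \left(- 22 \left(2 - 22\right) - 255\right) \left(-27312 - 42708\right) = \left(\left(-22\right) \left(-20\right) - 255\right) \left(-70020\right) = \left(440 - 255\right) \left(-70020\right) = 185 \left(-70020\right) = -12953700$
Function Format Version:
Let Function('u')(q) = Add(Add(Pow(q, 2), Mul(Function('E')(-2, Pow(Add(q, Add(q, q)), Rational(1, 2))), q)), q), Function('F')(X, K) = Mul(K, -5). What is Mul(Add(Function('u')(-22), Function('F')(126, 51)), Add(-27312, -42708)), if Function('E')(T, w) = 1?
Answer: -12953700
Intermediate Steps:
Function('F')(X, K) = Mul(-5, K)
Function('u')(q) = Add(Pow(q, 2), Mul(2, q)) (Function('u')(q) = Add(Add(Pow(q, 2), Mul(1, q)), q) = Add(Add(Pow(q, 2), q), q) = Add(Add(q, Pow(q, 2)), q) = Add(Pow(q, 2), Mul(2, q)))
Mul(Add(Function('u')(-22), Function('F')(126, 51)), Add(-27312, -42708)) = Mul(Add(Mul(-22, Add(2, -22)), Mul(-5, 51)), Add(-27312, -42708)) = Mul(Add(Mul(-22, -20), -255), -70020) = Mul(Add(440, -255), -70020) = Mul(185, -70020) = -12953700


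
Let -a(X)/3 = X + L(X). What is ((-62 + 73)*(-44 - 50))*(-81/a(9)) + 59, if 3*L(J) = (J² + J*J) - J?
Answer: -4063/10 ≈ -406.30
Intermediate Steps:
L(J) = -J/3 + 2*J²/3 (L(J) = ((J² + J*J) - J)/3 = ((J² + J²) - J)/3 = (2*J² - J)/3 = (-J + 2*J²)/3 = -J/3 + 2*J²/3)
a(X) = -3*X - X*(-1 + 2*X) (a(X) = -3*(X + X*(-1 + 2*X)/3) = -3*X - X*(-1 + 2*X))
((-62 + 73)*(-44 - 50))*(-81/a(9)) + 59 = ((-62 + 73)*(-44 - 50))*(-81*1/(18*(-1 - 1*9))) + 59 = (11*(-94))*(-81*1/(18*(-1 - 9))) + 59 = -(-83754)/(2*9*(-10)) + 59 = -(-83754)/(-180) + 59 = -(-83754)*(-1)/180 + 59 = -1034*9/20 + 59 = -4653/10 + 59 = -4063/10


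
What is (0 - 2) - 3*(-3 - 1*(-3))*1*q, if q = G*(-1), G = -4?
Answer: -2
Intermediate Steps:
q = 4 (q = -4*(-1) = 4)
(0 - 2) - 3*(-3 - 1*(-3))*1*q = (0 - 2) - 3*(-3 - 1*(-3))*1*4 = -2 - 3*(-3 + 3)*1*4 = -2 - 3*0*1*4 = -2 - 0*4 = -2 - 3*0 = -2 + 0 = -2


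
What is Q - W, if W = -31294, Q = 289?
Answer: 31583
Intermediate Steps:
Q - W = 289 - 1*(-31294) = 289 + 31294 = 31583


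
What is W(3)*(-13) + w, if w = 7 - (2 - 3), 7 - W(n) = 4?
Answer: -31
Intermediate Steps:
W(n) = 3 (W(n) = 7 - 1*4 = 7 - 4 = 3)
w = 8 (w = 7 - 1*(-1) = 7 + 1 = 8)
W(3)*(-13) + w = 3*(-13) + 8 = -39 + 8 = -31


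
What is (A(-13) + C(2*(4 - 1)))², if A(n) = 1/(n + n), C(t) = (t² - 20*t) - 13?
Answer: 6365529/676 ≈ 9416.5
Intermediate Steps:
C(t) = -13 + t² - 20*t
A(n) = 1/(2*n)
(A(-13) + C(2*(4 - 1)))² = ((½)/(-13) + (-13 + (2*(4 - 1))² - 40*(4 - 1)))² = ((½)*(-1/13) + (-13 + (2*3)² - 40*3))² = (-1/26 + (-13 + 6² - 20*6))² = (-1/26 + (-13 + 36 - 120))² = (-1/26 - 97)² = (-2523/26)² = 6365529/676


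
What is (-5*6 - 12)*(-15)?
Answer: 630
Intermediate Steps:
(-5*6 - 12)*(-15) = (-30 - 12)*(-15) = -42*(-15) = 630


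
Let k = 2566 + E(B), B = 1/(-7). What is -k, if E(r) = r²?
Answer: -125735/49 ≈ -2566.0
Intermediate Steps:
B = -⅐ ≈ -0.14286
k = 125735/49 (k = 2566 + (-⅐)² = 2566 + 1/49 = 125735/49 ≈ 2566.0)
-k = -1*125735/49 = -125735/49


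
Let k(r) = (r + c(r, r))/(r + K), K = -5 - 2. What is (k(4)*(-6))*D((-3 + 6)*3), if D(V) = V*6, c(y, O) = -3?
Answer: 108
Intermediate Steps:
K = -7
k(r) = (-3 + r)/(-7 + r) (k(r) = (r - 3)/(r - 7) = (-3 + r)/(-7 + r))
D(V) = 6*V
(k(4)*(-6))*D((-3 + 6)*3) = (((-3 + 4)/(-7 + 4))*(-6))*(6*((-3 + 6)*3)) = ((1/(-3))*(-6))*(6*(3*3)) = (-⅓*1*(-6))*(6*9) = -⅓*(-6)*54 = 2*54 = 108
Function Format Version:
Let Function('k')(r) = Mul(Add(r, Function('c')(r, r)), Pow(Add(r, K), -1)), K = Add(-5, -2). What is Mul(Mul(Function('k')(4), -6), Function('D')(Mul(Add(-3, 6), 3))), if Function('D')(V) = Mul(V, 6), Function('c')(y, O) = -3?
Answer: 108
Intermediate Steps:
K = -7
Function('k')(r) = Mul(Pow(Add(-7, r), -1), Add(-3, r)) (Function('k')(r) = Mul(Add(r, -3), Pow(Add(r, -7), -1)) = Mul(Add(-3, r), Pow(Add(-7, r), -1)) = Mul(Pow(Add(-7, r), -1), Add(-3, r)))
Function('D')(V) = Mul(6, V)
Mul(Mul(Function('k')(4), -6), Function('D')(Mul(Add(-3, 6), 3))) = Mul(Mul(Mul(Pow(Add(-7, 4), -1), Add(-3, 4)), -6), Mul(6, Mul(Add(-3, 6), 3))) = Mul(Mul(Mul(Pow(-3, -1), 1), -6), Mul(6, Mul(3, 3))) = Mul(Mul(Mul(Rational(-1, 3), 1), -6), Mul(6, 9)) = Mul(Mul(Rational(-1, 3), -6), 54) = Mul(2, 54) = 108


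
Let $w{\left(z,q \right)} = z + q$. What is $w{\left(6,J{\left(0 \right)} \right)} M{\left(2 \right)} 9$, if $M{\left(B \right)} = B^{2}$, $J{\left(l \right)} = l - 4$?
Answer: $72$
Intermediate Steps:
$J{\left(l \right)} = -4 + l$
$w{\left(z,q \right)} = q + z$
$w{\left(6,J{\left(0 \right)} \right)} M{\left(2 \right)} 9 = \left(\left(-4 + 0\right) + 6\right) 2^{2} \cdot 9 = \left(-4 + 6\right) 4 \cdot 9 = 2 \cdot 4 \cdot 9 = 8 \cdot 9 = 72$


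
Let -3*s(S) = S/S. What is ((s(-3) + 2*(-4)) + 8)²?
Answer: ⅑ ≈ 0.11111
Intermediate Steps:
s(S) = -⅓ (s(S) = -S/(3*S) = -⅓*1 = -⅓)
((s(-3) + 2*(-4)) + 8)² = ((-⅓ + 2*(-4)) + 8)² = ((-⅓ - 8) + 8)² = (-25/3 + 8)² = (-⅓)² = ⅑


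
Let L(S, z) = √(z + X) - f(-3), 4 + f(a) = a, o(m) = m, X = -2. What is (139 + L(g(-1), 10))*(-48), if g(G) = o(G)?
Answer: -7008 - 96*√2 ≈ -7143.8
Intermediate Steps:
f(a) = -4 + a
g(G) = G
L(S, z) = 7 + √(-2 + z) (L(S, z) = √(z - 2) - (-4 - 3) = √(-2 + z) - 1*(-7) = √(-2 + z) + 7 = 7 + √(-2 + z))
(139 + L(g(-1), 10))*(-48) = (139 + (7 + √(-2 + 10)))*(-48) = (139 + (7 + √8))*(-48) = (139 + (7 + 2*√2))*(-48) = (146 + 2*√2)*(-48) = -7008 - 96*√2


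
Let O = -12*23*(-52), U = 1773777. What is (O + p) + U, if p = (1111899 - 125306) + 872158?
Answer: 3646880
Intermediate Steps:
p = 1858751 (p = 986593 + 872158 = 1858751)
O = 14352 (O = -276*(-52) = 14352)
(O + p) + U = (14352 + 1858751) + 1773777 = 1873103 + 1773777 = 3646880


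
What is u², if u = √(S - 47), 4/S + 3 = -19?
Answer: -519/11 ≈ -47.182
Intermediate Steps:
S = -2/11 (S = 4/(-3 - 19) = 4/(-22) = 4*(-1/22) = -2/11 ≈ -0.18182)
u = I*√5709/11 (u = √(-2/11 - 47) = √(-519/11) = I*√5709/11 ≈ 6.8689*I)
u² = (I*√5709/11)² = -519/11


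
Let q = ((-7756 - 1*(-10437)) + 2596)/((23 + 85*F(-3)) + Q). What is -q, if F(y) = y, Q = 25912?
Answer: -1759/8560 ≈ -0.20549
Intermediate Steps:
q = 1759/8560 (q = ((-7756 - 1*(-10437)) + 2596)/((23 + 85*(-3)) + 25912) = ((-7756 + 10437) + 2596)/((23 - 255) + 25912) = (2681 + 2596)/(-232 + 25912) = 5277/25680 = 5277*(1/25680) = 1759/8560 ≈ 0.20549)
-q = -1*1759/8560 = -1759/8560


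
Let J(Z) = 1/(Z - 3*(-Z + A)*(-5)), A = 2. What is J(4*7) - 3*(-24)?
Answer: 26063/362 ≈ 71.997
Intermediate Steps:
J(Z) = 1/(30 - 14*Z) (J(Z) = 1/(Z - 3*(-Z + 2)*(-5)) = 1/(Z - 3*(2 - Z)*(-5)) = 1/(Z + (-6 + 3*Z)*(-5)) = 1/(Z + (30 - 15*Z)) = 1/(30 - 14*Z))
J(4*7) - 3*(-24) = -1/(-30 + 14*(4*7)) - 3*(-24) = -1/(-30 + 14*28) - 1*(-72) = -1/(-30 + 392) + 72 = -1/362 + 72 = 26063/362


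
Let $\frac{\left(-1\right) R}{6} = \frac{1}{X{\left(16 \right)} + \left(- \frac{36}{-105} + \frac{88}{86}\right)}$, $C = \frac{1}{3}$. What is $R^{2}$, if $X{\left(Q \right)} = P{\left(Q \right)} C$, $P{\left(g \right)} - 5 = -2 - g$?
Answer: $\frac{733868100}{179479609} \approx 4.0889$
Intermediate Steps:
$P{\left(g \right)} = 3 - g$ ($P{\left(g \right)} = 5 - \left(2 + g\right) = 3 - g$)
$C = \frac{1}{3} \approx 0.33333$
$X{\left(Q \right)} = 1 - \frac{Q}{3}$ ($X{\left(Q \right)} = \left(3 - Q\right) \frac{1}{3} = 1 - \frac{Q}{3}$)
$R = \frac{27090}{13397}$ ($R = - \frac{6}{\left(1 - \frac{16}{3}\right) + \left(- \frac{36}{-105} + \frac{88}{86}\right)} = - \frac{6}{\left(1 - \frac{16}{3}\right) + \left(\left(-36\right) \left(- \frac{1}{105}\right) + 88 \cdot \frac{1}{86}\right)} = - \frac{6}{- \frac{13}{3} + \left(\frac{12}{35} + \frac{44}{43}\right)} = - \frac{6}{- \frac{13}{3} + \frac{2056}{1505}} = - \frac{6}{- \frac{13397}{4515}} = \left(-6\right) \left(- \frac{4515}{13397}\right) = \frac{27090}{13397} \approx 2.0221$)
$R^{2} = \left(\frac{27090}{13397}\right)^{2} = \frac{733868100}{179479609}$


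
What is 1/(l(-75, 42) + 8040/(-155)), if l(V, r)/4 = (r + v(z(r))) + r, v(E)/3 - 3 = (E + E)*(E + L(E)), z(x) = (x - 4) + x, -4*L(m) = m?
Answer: 31/3581124 ≈ 8.6565e-6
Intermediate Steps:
L(m) = -m/4
z(x) = -4 + 2*x (z(x) = (-4 + x) + x = -4 + 2*x)
v(E) = 9 + 9*E²/2 (v(E) = 9 + 3*((E + E)*(E - E/4)) = 9 + 3*((2*E)*(3*E/4)) = 9 + 3*(3*E²/2) = 9 + 9*E²/2)
l(V, r) = 36 + 8*r + 18*(-4 + 2*r)² (l(V, r) = 4*((r + (9 + 9*(-4 + 2*r)²/2)) + r) = 4*((9 + r + 9*(-4 + 2*r)²/2) + r) = 4*(9 + 2*r + 9*(-4 + 2*r)²/2) = 36 + 8*r + 18*(-4 + 2*r)²)
1/(l(-75, 42) + 8040/(-155)) = 1/((324 - 280*42 + 72*42²) + 8040/(-155)) = 1/((324 - 11760 + 72*1764) + 8040*(-1/155)) = 1/((324 - 11760 + 127008) - 1608/31) = 1/(115572 - 1608/31) = 1/(3581124/31) = 31/3581124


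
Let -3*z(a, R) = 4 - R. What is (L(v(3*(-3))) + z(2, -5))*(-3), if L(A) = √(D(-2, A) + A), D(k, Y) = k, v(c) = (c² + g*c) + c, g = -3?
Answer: 9 - 3*√97 ≈ -20.547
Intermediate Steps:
z(a, R) = -4/3 + R/3 (z(a, R) = -(4 - R)/3 = -4/3 + R/3)
v(c) = c² - 2*c (v(c) = (c² - 3*c) + c = c² - 2*c)
L(A) = √(-2 + A)
(L(v(3*(-3))) + z(2, -5))*(-3) = (√(-2 + (3*(-3))*(-2 + 3*(-3))) + (-4/3 + (⅓)*(-5)))*(-3) = (√(-2 - 9*(-2 - 9)) + (-4/3 - 5/3))*(-3) = (√(-2 - 9*(-11)) - 3)*(-3) = (√(-2 + 99) - 3)*(-3) = (√97 - 3)*(-3) = (-3 + √97)*(-3) = 9 - 3*√97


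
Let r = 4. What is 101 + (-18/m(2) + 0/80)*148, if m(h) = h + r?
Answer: -343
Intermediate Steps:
m(h) = 4 + h (m(h) = h + 4 = 4 + h)
101 + (-18/m(2) + 0/80)*148 = 101 + (-18/(4 + 2) + 0/80)*148 = 101 + (-18/6 + 0*(1/80))*148 = 101 + (-18*1/6 + 0)*148 = 101 + (-3 + 0)*148 = 101 - 3*148 = 101 - 444 = -343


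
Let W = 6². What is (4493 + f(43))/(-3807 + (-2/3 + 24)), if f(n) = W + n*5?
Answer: -14232/11351 ≈ -1.2538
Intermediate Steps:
W = 36
f(n) = 36 + 5*n (f(n) = 36 + n*5 = 36 + 5*n)
(4493 + f(43))/(-3807 + (-2/3 + 24)) = (4493 + (36 + 5*43))/(-3807 + (-2/3 + 24)) = (4493 + (36 + 215))/(-3807 + (-2/3 + 24)) = (4493 + 251)/(-3807 + (-2*⅓ + 24)) = 4744/(-3807 + (-⅔ + 24)) = 4744/(-3807 + 70/3) = 4744/(-11351/3) = 4744*(-3/11351) = -14232/11351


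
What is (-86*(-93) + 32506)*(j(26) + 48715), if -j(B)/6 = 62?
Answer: 1958084872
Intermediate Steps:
j(B) = -372 (j(B) = -6*62 = -372)
(-86*(-93) + 32506)*(j(26) + 48715) = (-86*(-93) + 32506)*(-372 + 48715) = (7998 + 32506)*48343 = 40504*48343 = 1958084872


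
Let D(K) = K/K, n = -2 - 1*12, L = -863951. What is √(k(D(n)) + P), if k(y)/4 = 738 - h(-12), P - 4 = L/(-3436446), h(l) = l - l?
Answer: √206573071981218/264342 ≈ 54.371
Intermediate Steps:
h(l) = 0
n = -14 (n = -2 - 12 = -14)
D(K) = 1
P = 14609735/3436446 (P = 4 - 863951/(-3436446) = 4 - 863951*(-1/3436446) = 4 + 863951/3436446 = 14609735/3436446 ≈ 4.2514)
k(y) = 2952 (k(y) = 4*(738 - 1*0) = 4*(738 + 0) = 4*738 = 2952)
√(k(D(n)) + P) = √(2952 + 14609735/3436446) = √(10158998327/3436446) = √206573071981218/264342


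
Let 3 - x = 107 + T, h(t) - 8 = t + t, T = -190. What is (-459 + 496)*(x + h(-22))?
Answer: 1850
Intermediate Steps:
h(t) = 8 + 2*t (h(t) = 8 + (t + t) = 8 + 2*t)
x = 86 (x = 3 - (107 - 190) = 3 - 1*(-83) = 3 + 83 = 86)
(-459 + 496)*(x + h(-22)) = (-459 + 496)*(86 + (8 + 2*(-22))) = 37*(86 + (8 - 44)) = 37*(86 - 36) = 37*50 = 1850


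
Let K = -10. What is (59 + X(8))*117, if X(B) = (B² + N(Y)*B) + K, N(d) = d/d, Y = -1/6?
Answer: 14157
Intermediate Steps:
Y = -⅙ (Y = -1*⅙ = -⅙ ≈ -0.16667)
N(d) = 1
X(B) = -10 + B + B² (X(B) = (B² + 1*B) - 10 = (B² + B) - 10 = (B + B²) - 10 = -10 + B + B²)
(59 + X(8))*117 = (59 + (-10 + 8 + 8²))*117 = (59 + (-10 + 8 + 64))*117 = (59 + 62)*117 = 121*117 = 14157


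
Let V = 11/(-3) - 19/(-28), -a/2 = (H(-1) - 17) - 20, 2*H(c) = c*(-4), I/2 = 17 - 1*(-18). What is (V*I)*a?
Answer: -43925/3 ≈ -14642.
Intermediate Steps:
I = 70 (I = 2*(17 - 1*(-18)) = 2*(17 + 18) = 2*35 = 70)
H(c) = -2*c (H(c) = (c*(-4))/2 = (-4*c)/2 = -2*c)
a = 70 (a = -2*((-2*(-1) - 17) - 20) = -2*((2 - 17) - 20) = -2*(-15 - 20) = -2*(-35) = 70)
V = -251/84 (V = 11*(-⅓) - 19*(-1/28) = -11/3 + 19/28 = -251/84 ≈ -2.9881)
(V*I)*a = -251/84*70*70 = -1255/6*70 = -43925/3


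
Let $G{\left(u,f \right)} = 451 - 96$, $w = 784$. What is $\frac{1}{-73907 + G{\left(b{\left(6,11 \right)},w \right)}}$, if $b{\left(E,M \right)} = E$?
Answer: $- \frac{1}{73552} \approx -1.3596 \cdot 10^{-5}$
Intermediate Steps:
$G{\left(u,f \right)} = 355$
$\frac{1}{-73907 + G{\left(b{\left(6,11 \right)},w \right)}} = \frac{1}{-73907 + 355} = \frac{1}{-73552} = - \frac{1}{73552}$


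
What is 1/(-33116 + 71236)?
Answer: 1/38120 ≈ 2.6233e-5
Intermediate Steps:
1/(-33116 + 71236) = 1/38120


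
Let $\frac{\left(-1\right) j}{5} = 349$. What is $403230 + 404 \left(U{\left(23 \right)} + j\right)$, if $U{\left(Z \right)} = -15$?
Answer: $-307810$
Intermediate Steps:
$j = -1745$ ($j = \left(-5\right) 349 = -1745$)
$403230 + 404 \left(U{\left(23 \right)} + j\right) = 403230 + 404 \left(-15 - 1745\right) = 403230 + 404 \left(-1760\right) = 403230 - 711040 = -307810$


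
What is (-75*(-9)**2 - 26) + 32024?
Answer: 25923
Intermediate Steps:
(-75*(-9)**2 - 26) + 32024 = (-75*81 - 26) + 32024 = (-6075 - 26) + 32024 = -6101 + 32024 = 25923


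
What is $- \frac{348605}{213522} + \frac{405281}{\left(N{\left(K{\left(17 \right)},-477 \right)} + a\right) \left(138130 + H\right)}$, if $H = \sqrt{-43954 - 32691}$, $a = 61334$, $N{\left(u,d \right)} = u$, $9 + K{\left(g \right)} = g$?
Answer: $\frac{- 10692063955 \sqrt{76645} + 1476851525899309 i}{6548933262 \left(\sqrt{76645} - 138130 i\right)} \approx -1.6326 - 9.5865 \cdot 10^{-8} i$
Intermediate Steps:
$K{\left(g \right)} = -9 + g$
$H = i \sqrt{76645}$ ($H = \sqrt{-76645} = i \sqrt{76645} \approx 276.85 i$)
$- \frac{348605}{213522} + \frac{405281}{\left(N{\left(K{\left(17 \right)},-477 \right)} + a\right) \left(138130 + H\right)} = - \frac{348605}{213522} + \frac{405281}{\left(\left(-9 + 17\right) + 61334\right) \left(138130 + i \sqrt{76645}\right)} = \left(-348605\right) \frac{1}{213522} + \frac{405281}{\left(8 + 61334\right) \left(138130 + i \sqrt{76645}\right)} = - \frac{348605}{213522} + \frac{405281}{61342 \left(138130 + i \sqrt{76645}\right)} = - \frac{348605}{213522} + \frac{405281}{8473170460 + 61342 i \sqrt{76645}}$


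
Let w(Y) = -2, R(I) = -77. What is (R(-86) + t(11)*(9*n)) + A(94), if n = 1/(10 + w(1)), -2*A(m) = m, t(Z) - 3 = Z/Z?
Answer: -239/2 ≈ -119.50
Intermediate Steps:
t(Z) = 4 (t(Z) = 3 + Z/Z = 3 + 1 = 4)
A(m) = -m/2
n = ⅛ (n = 1/(10 - 2) = 1/8 = ⅛ ≈ 0.12500)
(R(-86) + t(11)*(9*n)) + A(94) = (-77 + 4*(9*(⅛))) - ½*94 = (-77 + 4*(9/8)) - 47 = (-77 + 9/2) - 47 = -145/2 - 47 = -239/2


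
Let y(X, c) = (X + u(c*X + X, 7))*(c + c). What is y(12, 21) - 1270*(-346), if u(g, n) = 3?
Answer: 440050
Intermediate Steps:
y(X, c) = 2*c*(3 + X) (y(X, c) = (X + 3)*(c + c) = (3 + X)*(2*c) = 2*c*(3 + X))
y(12, 21) - 1270*(-346) = 2*21*(3 + 12) - 1270*(-346) = 2*21*15 + 439420 = 630 + 439420 = 440050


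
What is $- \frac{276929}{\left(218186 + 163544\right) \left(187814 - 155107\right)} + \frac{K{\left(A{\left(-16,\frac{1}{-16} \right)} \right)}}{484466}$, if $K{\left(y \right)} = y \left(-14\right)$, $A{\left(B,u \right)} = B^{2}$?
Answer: $- \frac{22440636995577}{3024337894264630} \approx -0.00742$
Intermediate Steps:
$K{\left(y \right)} = - 14 y$
$- \frac{276929}{\left(218186 + 163544\right) \left(187814 - 155107\right)} + \frac{K{\left(A{\left(-16,\frac{1}{-16} \right)} \right)}}{484466} = - \frac{276929}{\left(218186 + 163544\right) \left(187814 - 155107\right)} + \frac{\left(-14\right) \left(-16\right)^{2}}{484466} = - \frac{276929}{381730 \cdot 32707} + \left(-14\right) 256 \cdot \frac{1}{484466} = - \frac{276929}{12485243110} - \frac{1792}{242233} = - \frac{22440636995577}{3024337894264630}$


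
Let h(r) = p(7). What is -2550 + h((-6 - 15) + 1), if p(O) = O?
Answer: -2543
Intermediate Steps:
h(r) = 7
-2550 + h((-6 - 15) + 1) = -2550 + 7 = -2543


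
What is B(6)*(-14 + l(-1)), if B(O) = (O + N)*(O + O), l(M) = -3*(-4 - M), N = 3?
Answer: -540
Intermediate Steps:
l(M) = 12 + 3*M
B(O) = 2*O*(3 + O) (B(O) = (O + 3)*(O + O) = (3 + O)*(2*O) = 2*O*(3 + O))
B(6)*(-14 + l(-1)) = (2*6*(3 + 6))*(-14 + (12 + 3*(-1))) = (2*6*9)*(-14 + (12 - 3)) = 108*(-14 + 9) = 108*(-5) = -540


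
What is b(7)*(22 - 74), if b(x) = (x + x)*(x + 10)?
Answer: -12376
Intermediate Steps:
b(x) = 2*x*(10 + x) (b(x) = (2*x)*(10 + x) = 2*x*(10 + x))
b(7)*(22 - 74) = (2*7*(10 + 7))*(22 - 74) = (2*7*17)*(-52) = 238*(-52) = -12376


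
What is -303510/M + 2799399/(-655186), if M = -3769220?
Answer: -36973911414/8819786339 ≈ -4.1922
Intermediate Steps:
-303510/M + 2799399/(-655186) = -303510/(-3769220) + 2799399/(-655186) = -303510*(-1/3769220) + 2799399*(-1/655186) = 30351/376922 - 2799399/655186 = -36973911414/8819786339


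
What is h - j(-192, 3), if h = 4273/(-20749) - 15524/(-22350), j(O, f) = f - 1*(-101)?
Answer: -24001184837/231870075 ≈ -103.51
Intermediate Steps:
j(O, f) = 101 + f (j(O, f) = f + 101 = 101 + f)
h = 113302963/231870075 (h = 4273*(-1/20749) - 15524*(-1/22350) = -4273/20749 + 7762/11175 = 113302963/231870075 ≈ 0.48865)
h - j(-192, 3) = 113302963/231870075 - (101 + 3) = 113302963/231870075 - 1*104 = 113302963/231870075 - 104 = -24001184837/231870075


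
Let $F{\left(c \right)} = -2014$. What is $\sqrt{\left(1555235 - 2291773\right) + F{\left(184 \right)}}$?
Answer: $2 i \sqrt{184638} \approx 859.39 i$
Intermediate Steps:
$\sqrt{\left(1555235 - 2291773\right) + F{\left(184 \right)}} = \sqrt{\left(1555235 - 2291773\right) - 2014} = \sqrt{-736538 - 2014} = \sqrt{-738552} = 2 i \sqrt{184638}$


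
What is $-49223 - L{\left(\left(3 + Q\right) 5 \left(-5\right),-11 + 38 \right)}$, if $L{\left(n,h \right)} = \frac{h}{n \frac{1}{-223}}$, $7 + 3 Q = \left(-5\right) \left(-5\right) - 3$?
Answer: $- \frac{9850621}{200} \approx -49253.0$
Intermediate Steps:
$Q = 5$ ($Q = - \frac{7}{3} + \frac{\left(-5\right) \left(-5\right) - 3}{3} = - \frac{7}{3} + \frac{25 - 3}{3} = - \frac{7}{3} + \frac{1}{3} \cdot 22 = - \frac{7}{3} + \frac{22}{3} = 5$)
$L{\left(n,h \right)} = - \frac{223 h}{n}$ ($L{\left(n,h \right)} = \frac{h}{n \left(- \frac{1}{223}\right)} = \frac{h}{\left(- \frac{1}{223}\right) n} = h \left(- \frac{223}{n}\right) = - \frac{223 h}{n}$)
$-49223 - L{\left(\left(3 + Q\right) 5 \left(-5\right),-11 + 38 \right)} = -49223 - - \frac{223 \left(-11 + 38\right)}{\left(3 + 5\right) 5 \left(-5\right)} = -49223 - \left(-223\right) 27 \frac{1}{8 \cdot 5 \left(-5\right)} = -49223 - \left(-223\right) 27 \frac{1}{40 \left(-5\right)} = -49223 - \left(-223\right) 27 \frac{1}{-200} = -49223 - \left(-223\right) 27 \left(- \frac{1}{200}\right) = -49223 - \frac{6021}{200} = - \frac{9850621}{200}$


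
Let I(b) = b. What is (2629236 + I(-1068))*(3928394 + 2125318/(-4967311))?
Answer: 51284894518088988288/4967311 ≈ 1.0324e+13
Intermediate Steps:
(2629236 + I(-1068))*(3928394 + 2125318/(-4967311)) = (2629236 - 1068)*(3928394 + 2125318/(-4967311)) = 2628168*(3928394 + 2125318*(-1/4967311)) = 2628168*(3928394 - 2125318/4967311) = 2628168*(19513552603216/4967311) = 51284894518088988288/4967311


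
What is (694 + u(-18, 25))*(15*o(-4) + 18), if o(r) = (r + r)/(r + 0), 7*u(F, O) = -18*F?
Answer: 248736/7 ≈ 35534.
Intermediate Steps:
u(F, O) = -18*F/7 (u(F, O) = (-18*F)/7 = -18*F/7)
o(r) = 2 (o(r) = (2*r)/r = 2)
(694 + u(-18, 25))*(15*o(-4) + 18) = (694 - 18/7*(-18))*(15*2 + 18) = (694 + 324/7)*(30 + 18) = (5182/7)*48 = 248736/7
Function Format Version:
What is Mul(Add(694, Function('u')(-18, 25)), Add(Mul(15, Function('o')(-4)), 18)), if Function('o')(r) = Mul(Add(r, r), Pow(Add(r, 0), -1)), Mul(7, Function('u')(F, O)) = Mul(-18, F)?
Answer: Rational(248736, 7) ≈ 35534.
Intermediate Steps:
Function('u')(F, O) = Mul(Rational(-18, 7), F) (Function('u')(F, O) = Mul(Rational(1, 7), Mul(-18, F)) = Mul(Rational(-18, 7), F))
Function('o')(r) = 2 (Function('o')(r) = Mul(Mul(2, r), Pow(r, -1)) = 2)
Mul(Add(694, Function('u')(-18, 25)), Add(Mul(15, Function('o')(-4)), 18)) = Mul(Add(694, Mul(Rational(-18, 7), -18)), Add(Mul(15, 2), 18)) = Mul(Add(694, Rational(324, 7)), Add(30, 18)) = Mul(Rational(5182, 7), 48) = Rational(248736, 7)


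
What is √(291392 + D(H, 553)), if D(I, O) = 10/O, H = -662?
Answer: √89110301658/553 ≈ 539.81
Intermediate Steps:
√(291392 + D(H, 553)) = √(291392 + 10/553) = √(161139786/553) = √89110301658/553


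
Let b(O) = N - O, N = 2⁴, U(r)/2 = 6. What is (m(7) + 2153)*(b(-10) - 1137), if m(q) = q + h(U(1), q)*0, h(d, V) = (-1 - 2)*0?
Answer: -2399760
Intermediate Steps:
U(r) = 12 (U(r) = 2*6 = 12)
N = 16
h(d, V) = 0 (h(d, V) = -3*0 = 0)
b(O) = 16 - O
m(q) = q (m(q) = q + 0*0 = q + 0 = q)
(m(7) + 2153)*(b(-10) - 1137) = (7 + 2153)*((16 - 1*(-10)) - 1137) = 2160*((16 + 10) - 1137) = 2160*(26 - 1137) = 2160*(-1111) = -2399760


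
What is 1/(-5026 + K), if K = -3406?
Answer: -1/8432 ≈ -0.00011860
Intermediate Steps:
1/(-5026 + K) = 1/(-5026 - 3406) = 1/(-8432) = -1/8432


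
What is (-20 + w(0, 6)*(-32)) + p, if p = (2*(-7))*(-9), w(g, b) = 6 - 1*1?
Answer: -54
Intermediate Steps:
w(g, b) = 5 (w(g, b) = 6 - 1 = 5)
p = 126 (p = -14*(-9) = 126)
(-20 + w(0, 6)*(-32)) + p = (-20 + 5*(-32)) + 126 = (-20 - 160) + 126 = -180 + 126 = -54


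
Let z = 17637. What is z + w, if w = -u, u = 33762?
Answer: -16125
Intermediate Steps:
w = -33762 (w = -1*33762 = -33762)
z + w = 17637 - 33762 = -16125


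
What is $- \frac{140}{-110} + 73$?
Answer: $\frac{817}{11} \approx 74.273$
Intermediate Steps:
$- \frac{140}{-110} + 73 = \left(-140\right) \left(- \frac{1}{110}\right) + 73 = \frac{14}{11} + 73 = \frac{817}{11}$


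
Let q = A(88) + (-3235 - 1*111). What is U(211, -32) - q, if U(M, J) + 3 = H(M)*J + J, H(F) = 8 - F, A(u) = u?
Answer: 9719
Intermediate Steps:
U(M, J) = -3 + J + J*(8 - M) (U(M, J) = -3 + ((8 - M)*J + J) = -3 + (J*(8 - M) + J) = -3 + (J + J*(8 - M)) = -3 + J + J*(8 - M))
q = -3258 (q = 88 + (-3235 - 1*111) = 88 + (-3235 - 111) = 88 - 3346 = -3258)
U(211, -32) - q = (-3 - 32 - 1*(-32)*(-8 + 211)) - 1*(-3258) = (-3 - 32 - 1*(-32)*203) + 3258 = (-3 - 32 + 6496) + 3258 = 6461 + 3258 = 9719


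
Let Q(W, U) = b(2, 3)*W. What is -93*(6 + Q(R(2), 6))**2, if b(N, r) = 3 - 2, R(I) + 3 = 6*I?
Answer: -20925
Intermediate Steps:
R(I) = -3 + 6*I
b(N, r) = 1
Q(W, U) = W (Q(W, U) = 1*W = W)
-93*(6 + Q(R(2), 6))**2 = -93*(6 + (-3 + 6*2))**2 = -93*(6 + (-3 + 12))**2 = -93*(6 + 9)**2 = -93*15**2 = -93*225 = -20925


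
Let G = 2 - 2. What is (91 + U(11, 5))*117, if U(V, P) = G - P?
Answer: 10062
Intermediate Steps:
G = 0
U(V, P) = -P (U(V, P) = 0 - P = -P)
(91 + U(11, 5))*117 = (91 - 1*5)*117 = (91 - 5)*117 = 86*117 = 10062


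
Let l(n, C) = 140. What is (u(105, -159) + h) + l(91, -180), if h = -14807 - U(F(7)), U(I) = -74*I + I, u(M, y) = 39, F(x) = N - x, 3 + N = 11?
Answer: -14555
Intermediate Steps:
N = 8 (N = -3 + 11 = 8)
F(x) = 8 - x
U(I) = -73*I
h = -14734 (h = -14807 - (-73)*(8 - 1*7) = -14807 - (-73)*(8 - 7) = -14807 - (-73) = -14807 - 1*(-73) = -14807 + 73 = -14734)
(u(105, -159) + h) + l(91, -180) = (39 - 14734) + 140 = -14695 + 140 = -14555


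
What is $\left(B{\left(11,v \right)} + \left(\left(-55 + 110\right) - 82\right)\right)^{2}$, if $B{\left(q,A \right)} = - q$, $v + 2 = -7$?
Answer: $1444$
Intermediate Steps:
$v = -9$ ($v = -2 - 7 = -9$)
$\left(B{\left(11,v \right)} + \left(\left(-55 + 110\right) - 82\right)\right)^{2} = \left(\left(-1\right) 11 + \left(\left(-55 + 110\right) - 82\right)\right)^{2} = \left(-11 + \left(55 - 82\right)\right)^{2} = \left(-11 - 27\right)^{2} = \left(-38\right)^{2} = 1444$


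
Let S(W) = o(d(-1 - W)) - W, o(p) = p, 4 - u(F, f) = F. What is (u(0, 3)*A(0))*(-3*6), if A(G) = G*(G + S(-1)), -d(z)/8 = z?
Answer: 0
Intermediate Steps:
u(F, f) = 4 - F
d(z) = -8*z
S(W) = 8 + 7*W (S(W) = -8*(-1 - W) - W = (8 + 8*W) - W = 8 + 7*W)
A(G) = G*(1 + G) (A(G) = G*(G + (8 + 7*(-1))) = G*(G + (8 - 7)) = G*(G + 1) = G*(1 + G))
(u(0, 3)*A(0))*(-3*6) = ((4 - 1*0)*(0*(1 + 0)))*(-3*6) = ((4 + 0)*(0*1))*(-18) = (4*0)*(-18) = 0*(-18) = 0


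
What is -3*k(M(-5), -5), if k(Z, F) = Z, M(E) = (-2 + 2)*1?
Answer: 0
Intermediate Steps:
M(E) = 0 (M(E) = 0*1 = 0)
-3*k(M(-5), -5) = -3*0 = 0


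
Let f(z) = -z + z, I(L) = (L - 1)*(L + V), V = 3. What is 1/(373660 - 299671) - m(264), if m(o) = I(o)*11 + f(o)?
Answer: -57151397258/73989 ≈ -7.7243e+5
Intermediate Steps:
I(L) = (-1 + L)*(3 + L) (I(L) = (L - 1)*(L + 3) = (-1 + L)*(3 + L))
f(z) = 0
m(o) = -33 + 11*o**2 + 22*o (m(o) = (-3 + o**2 + 2*o)*11 + 0 = (-33 + 11*o**2 + 22*o) + 0 = -33 + 11*o**2 + 22*o)
1/(373660 - 299671) - m(264) = 1/(373660 - 299671) - (-33 + 11*264**2 + 22*264) = 1/73989 - (-33 + 11*69696 + 5808) = 1/73989 - (-33 + 766656 + 5808) = 1/73989 - 1*772431 = 1/73989 - 772431 = -57151397258/73989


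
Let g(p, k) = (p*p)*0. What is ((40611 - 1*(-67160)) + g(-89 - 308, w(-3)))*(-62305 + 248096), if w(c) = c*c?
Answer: 20022881861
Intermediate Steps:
w(c) = c²
g(p, k) = 0 (g(p, k) = p²*0 = 0)
((40611 - 1*(-67160)) + g(-89 - 308, w(-3)))*(-62305 + 248096) = ((40611 - 1*(-67160)) + 0)*(-62305 + 248096) = ((40611 + 67160) + 0)*185791 = (107771 + 0)*185791 = 107771*185791 = 20022881861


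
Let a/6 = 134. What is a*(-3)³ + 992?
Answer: -20716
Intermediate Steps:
a = 804 (a = 6*134 = 804)
a*(-3)³ + 992 = 804*(-3)³ + 992 = 804*(-27) + 992 = -21708 + 992 = -20716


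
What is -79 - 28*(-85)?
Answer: 2301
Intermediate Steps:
-79 - 28*(-85) = -79 + 2380 = 2301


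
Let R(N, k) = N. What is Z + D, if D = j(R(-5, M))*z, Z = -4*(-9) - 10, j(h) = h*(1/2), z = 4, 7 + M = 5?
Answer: 16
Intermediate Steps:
M = -2 (M = -7 + 5 = -2)
j(h) = h/2 (j(h) = h*(1*(½)) = h*(½) = h/2)
Z = 26 (Z = 36 - 10 = 26)
D = -10 (D = ((½)*(-5))*4 = -5/2*4 = -10)
Z + D = 26 - 10 = 16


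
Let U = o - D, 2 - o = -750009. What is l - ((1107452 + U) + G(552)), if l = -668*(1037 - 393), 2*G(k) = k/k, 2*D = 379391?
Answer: -2097960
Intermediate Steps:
D = 379391/2 (D = (1/2)*379391 = 379391/2 ≈ 1.8970e+5)
o = 750011 (o = 2 - 1*(-750009) = 2 + 750009 = 750011)
G(k) = 1/2 (G(k) = (k/k)/2 = (1/2)*1 = 1/2)
l = -430192 (l = -668*644 = -430192)
U = 1120631/2 (U = 750011 - 1*379391/2 = 750011 - 379391/2 = 1120631/2 ≈ 5.6032e+5)
l - ((1107452 + U) + G(552)) = -430192 - ((1107452 + 1120631/2) + 1/2) = -430192 - (3335535/2 + 1/2) = -430192 - 1*1667768 = -430192 - 1667768 = -2097960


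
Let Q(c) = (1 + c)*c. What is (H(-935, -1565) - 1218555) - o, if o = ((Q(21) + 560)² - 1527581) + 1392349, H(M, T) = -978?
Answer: -2128785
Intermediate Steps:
Q(c) = c*(1 + c)
o = 909252 (o = ((21*(1 + 21) + 560)² - 1527581) + 1392349 = ((21*22 + 560)² - 1527581) + 1392349 = ((462 + 560)² - 1527581) + 1392349 = (1022² - 1527581) + 1392349 = (1044484 - 1527581) + 1392349 = -483097 + 1392349 = 909252)
(H(-935, -1565) - 1218555) - o = (-978 - 1218555) - 1*909252 = -1219533 - 909252 = -2128785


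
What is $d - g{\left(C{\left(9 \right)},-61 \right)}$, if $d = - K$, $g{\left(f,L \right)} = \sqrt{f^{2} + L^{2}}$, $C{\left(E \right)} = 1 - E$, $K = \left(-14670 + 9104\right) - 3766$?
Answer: $9332 - \sqrt{3785} \approx 9270.5$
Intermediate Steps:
$K = -9332$ ($K = -5566 - 3766 = -9332$)
$g{\left(f,L \right)} = \sqrt{L^{2} + f^{2}}$
$d = 9332$ ($d = \left(-1\right) \left(-9332\right) = 9332$)
$d - g{\left(C{\left(9 \right)},-61 \right)} = 9332 - \sqrt{\left(-61\right)^{2} + \left(1 - 9\right)^{2}} = 9332 - \sqrt{3721 + \left(1 - 9\right)^{2}} = 9332 - \sqrt{3721 + \left(-8\right)^{2}} = 9332 - \sqrt{3721 + 64} = 9332 - \sqrt{3785}$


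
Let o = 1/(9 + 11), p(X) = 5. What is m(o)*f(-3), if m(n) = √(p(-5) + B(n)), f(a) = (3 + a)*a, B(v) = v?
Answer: 0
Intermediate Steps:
o = 1/20 ≈ 0.050000
f(a) = a*(3 + a)
m(n) = √(5 + n)
m(o)*f(-3) = √(5 + 1/20)*(-3*(3 - 3)) = √(101/20)*(-3*0) = (√505/10)*0 = 0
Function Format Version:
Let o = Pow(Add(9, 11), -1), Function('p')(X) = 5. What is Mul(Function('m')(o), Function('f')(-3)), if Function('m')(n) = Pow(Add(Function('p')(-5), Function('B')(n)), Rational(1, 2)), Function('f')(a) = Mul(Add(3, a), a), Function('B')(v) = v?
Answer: 0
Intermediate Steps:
o = Rational(1, 20) (o = Pow(20, -1) = Rational(1, 20) ≈ 0.050000)
Function('f')(a) = Mul(a, Add(3, a))
Function('m')(n) = Pow(Add(5, n), Rational(1, 2))
Mul(Function('m')(o), Function('f')(-3)) = Mul(Pow(Add(5, Rational(1, 20)), Rational(1, 2)), Mul(-3, Add(3, -3))) = Mul(Pow(Rational(101, 20), Rational(1, 2)), Mul(-3, 0)) = Mul(Mul(Rational(1, 10), Pow(505, Rational(1, 2))), 0) = 0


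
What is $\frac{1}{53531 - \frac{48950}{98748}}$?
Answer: $\frac{49374}{2643015119} \approx 1.8681 \cdot 10^{-5}$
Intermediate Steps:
$\frac{1}{53531 - \frac{48950}{98748}} = \frac{1}{53531 - \frac{24475}{49374}} = \frac{1}{\frac{2643015119}{49374}} = \frac{49374}{2643015119}$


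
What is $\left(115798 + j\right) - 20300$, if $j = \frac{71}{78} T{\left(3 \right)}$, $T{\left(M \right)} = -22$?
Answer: $\frac{3723641}{39} \approx 95478.0$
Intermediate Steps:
$j = - \frac{781}{39}$ ($j = \frac{71}{78} \left(-22\right) = - \frac{781}{39} \approx -20.026$)
$\left(115798 + j\right) - 20300 = \left(115798 - \frac{781}{39}\right) - 20300 = \frac{4515341}{39} - 20300 = \frac{3723641}{39}$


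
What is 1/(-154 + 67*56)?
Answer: 1/3598 ≈ 0.00027793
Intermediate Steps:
1/(-154 + 67*56) = 1/(-154 + 3752) = 1/3598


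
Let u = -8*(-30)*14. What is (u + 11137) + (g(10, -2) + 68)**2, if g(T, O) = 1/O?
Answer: 76213/4 ≈ 19053.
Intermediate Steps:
g(T, O) = 1/O
u = 3360 (u = 240*14 = 3360)
(u + 11137) + (g(10, -2) + 68)**2 = (3360 + 11137) + (1/(-2) + 68)**2 = 14497 + (-1/2 + 68)**2 = 14497 + (135/2)**2 = 14497 + 18225/4 = 76213/4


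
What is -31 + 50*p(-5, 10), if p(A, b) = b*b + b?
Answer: 5469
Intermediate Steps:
p(A, b) = b + b² (p(A, b) = b² + b = b + b²)
-31 + 50*p(-5, 10) = -31 + 50*(10*(1 + 10)) = -31 + 50*(10*11) = -31 + 50*110 = -31 + 5500 = 5469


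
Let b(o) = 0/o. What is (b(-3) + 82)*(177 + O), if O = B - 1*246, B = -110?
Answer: -14678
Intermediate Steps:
O = -356 (O = -110 - 1*246 = -110 - 246 = -356)
b(o) = 0
(b(-3) + 82)*(177 + O) = (0 + 82)*(177 - 356) = 82*(-179) = -14678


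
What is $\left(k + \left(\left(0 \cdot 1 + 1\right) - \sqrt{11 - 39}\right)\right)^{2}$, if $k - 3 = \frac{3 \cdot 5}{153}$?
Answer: $\frac{\left(209 - 102 i \sqrt{7}\right)^{2}}{2601} \approx -11.206 - 43.37 i$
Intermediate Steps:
$k = \frac{158}{51}$ ($k = 3 + \frac{3 \cdot 5}{153} = 3 + 15 \cdot \frac{1}{153} = 3 + \frac{5}{51} = \frac{158}{51} \approx 3.098$)
$\left(k + \left(\left(0 \cdot 1 + 1\right) - \sqrt{11 - 39}\right)\right)^{2} = \left(\frac{158}{51} + \left(\left(0 \cdot 1 + 1\right) - \sqrt{11 - 39}\right)\right)^{2} = \left(\frac{158}{51} + \left(\left(0 + 1\right) - \sqrt{-28}\right)\right)^{2} = \left(\frac{158}{51} + \left(1 - 2 i \sqrt{7}\right)\right)^{2} = \left(\frac{209}{51} - 2 i \sqrt{7}\right)^{2}$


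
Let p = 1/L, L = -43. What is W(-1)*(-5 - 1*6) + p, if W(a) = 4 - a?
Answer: -2366/43 ≈ -55.023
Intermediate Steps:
p = -1/43 (p = 1/(-43) = -1/43 ≈ -0.023256)
W(-1)*(-5 - 1*6) + p = (4 - 1*(-1))*(-5 - 1*6) - 1/43 = (4 + 1)*(-5 - 6) - 1/43 = 5*(-11) - 1/43 = -55 - 1/43 = -2366/43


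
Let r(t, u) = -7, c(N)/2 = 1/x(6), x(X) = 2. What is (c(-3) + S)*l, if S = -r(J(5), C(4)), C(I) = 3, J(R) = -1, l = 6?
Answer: 48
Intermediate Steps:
c(N) = 1 (c(N) = 2/2 = 2*(½) = 1)
S = 7 (S = -1*(-7) = 7)
(c(-3) + S)*l = (1 + 7)*6 = 8*6 = 48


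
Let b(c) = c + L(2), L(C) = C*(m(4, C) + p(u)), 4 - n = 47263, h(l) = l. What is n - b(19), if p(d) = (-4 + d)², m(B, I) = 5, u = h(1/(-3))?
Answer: -425930/9 ≈ -47326.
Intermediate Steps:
u = -⅓ (u = 1/(-3) = -⅓ ≈ -0.33333)
n = -47259 (n = 4 - 1*47263 = 4 - 47263 = -47259)
L(C) = 214*C/9 (L(C) = C*(5 + (-4 - ⅓)²) = C*(5 + (-13/3)²) = C*(5 + 169/9) = C*(214/9) = 214*C/9)
b(c) = 428/9 + c (b(c) = c + (214/9)*2 = c + 428/9 = 428/9 + c)
n - b(19) = -47259 - (428/9 + 19) = -47259 - 1*599/9 = -47259 - 599/9 = -425930/9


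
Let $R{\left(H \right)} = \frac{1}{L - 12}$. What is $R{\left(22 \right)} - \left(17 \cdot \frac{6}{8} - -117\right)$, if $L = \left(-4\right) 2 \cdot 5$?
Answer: $- \frac{1687}{13} \approx -129.77$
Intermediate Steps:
$L = -40$ ($L = \left(-8\right) 5 = -40$)
$R{\left(H \right)} = - \frac{1}{52}$ ($R{\left(H \right)} = \frac{1}{-40 - 12} = \frac{1}{-52} = - \frac{1}{52}$)
$R{\left(22 \right)} - \left(17 \cdot \frac{6}{8} - -117\right) = - \frac{1}{52} - \left(17 \cdot \frac{6}{8} - -117\right) = - \frac{1}{52} - \left(17 \cdot 6 \cdot \frac{1}{8} + 117\right) = - \frac{1}{52} - \left(17 \cdot \frac{3}{4} + 117\right) = - \frac{1}{52} - \left(\frac{51}{4} + 117\right) = - \frac{1}{52} - \frac{519}{4} = - \frac{1687}{13}$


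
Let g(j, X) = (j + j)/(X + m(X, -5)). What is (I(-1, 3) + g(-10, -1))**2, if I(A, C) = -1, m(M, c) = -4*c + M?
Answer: 361/81 ≈ 4.4568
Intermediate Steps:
m(M, c) = M - 4*c
g(j, X) = 2*j/(20 + 2*X) (g(j, X) = (j + j)/(X + (X - 4*(-5))) = (2*j)/(X + (X + 20)) = (2*j)/(X + (20 + X)) = (2*j)/(20 + 2*X) = 2*j/(20 + 2*X))
(I(-1, 3) + g(-10, -1))**2 = (-1 - 10/(10 - 1))**2 = (-1 - 10/9)**2 = (-19/9)**2 = 361/81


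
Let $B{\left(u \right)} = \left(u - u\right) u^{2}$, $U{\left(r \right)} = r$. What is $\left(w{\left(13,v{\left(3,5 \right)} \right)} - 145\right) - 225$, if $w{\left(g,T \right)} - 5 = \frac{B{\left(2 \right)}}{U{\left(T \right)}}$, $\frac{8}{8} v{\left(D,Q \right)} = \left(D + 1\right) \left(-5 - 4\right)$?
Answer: $-365$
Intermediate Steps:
$B{\left(u \right)} = 0$ ($B{\left(u \right)} = 0 u^{2} = 0$)
$v{\left(D,Q \right)} = -9 - 9 D$ ($v{\left(D,Q \right)} = \left(D + 1\right) \left(-5 - 4\right) = \left(1 + D\right) \left(-9\right) = -9 - 9 D$)
$w{\left(g,T \right)} = 5$ ($w{\left(g,T \right)} = 5 + \frac{0}{T} = 5 + 0 = 5$)
$\left(w{\left(13,v{\left(3,5 \right)} \right)} - 145\right) - 225 = \left(5 - 145\right) - 225 = -140 - 225 = -365$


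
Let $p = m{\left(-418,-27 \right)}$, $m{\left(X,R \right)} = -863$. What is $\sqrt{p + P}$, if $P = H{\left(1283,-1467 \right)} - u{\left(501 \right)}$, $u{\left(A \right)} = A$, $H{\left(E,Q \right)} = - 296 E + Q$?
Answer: $3 i \sqrt{42511} \approx 618.55 i$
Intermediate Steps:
$H{\left(E,Q \right)} = Q - 296 E$
$p = -863$
$P = -381736$ ($P = \left(-1467 - 379768\right) - 501 = -381235 - 501 = -381736$)
$\sqrt{p + P} = \sqrt{-863 - 381736} = \sqrt{-382599} = 3 i \sqrt{42511}$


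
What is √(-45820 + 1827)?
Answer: I*√43993 ≈ 209.75*I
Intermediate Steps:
√(-45820 + 1827) = √(-43993) = I*√43993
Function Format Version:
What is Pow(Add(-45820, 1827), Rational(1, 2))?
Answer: Mul(I, Pow(43993, Rational(1, 2))) ≈ Mul(209.75, I)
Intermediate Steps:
Pow(Add(-45820, 1827), Rational(1, 2)) = Pow(-43993, Rational(1, 2)) = Mul(I, Pow(43993, Rational(1, 2)))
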